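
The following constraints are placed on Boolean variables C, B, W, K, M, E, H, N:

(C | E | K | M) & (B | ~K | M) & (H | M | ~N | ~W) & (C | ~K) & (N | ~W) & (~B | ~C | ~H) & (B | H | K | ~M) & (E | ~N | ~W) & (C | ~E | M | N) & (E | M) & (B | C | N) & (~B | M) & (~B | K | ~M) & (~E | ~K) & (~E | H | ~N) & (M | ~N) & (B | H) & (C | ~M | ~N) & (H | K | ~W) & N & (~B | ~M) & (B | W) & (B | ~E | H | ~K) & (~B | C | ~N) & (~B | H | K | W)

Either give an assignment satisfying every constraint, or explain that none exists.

C: True, B: False, W: True, K: False, M: True, E: True, H: True, N: True

Unit clause (N) forces N = True.
In (M | ~N) only M is left, so M = True.
In (C | ~M | ~N) only C is left, so C = True.
In (~B | ~M) only ~B is left, so B = False.
In (B | W) only W is left, so W = True.
In (E | ~N | ~W) only E is left, so E = True.
In (~E | ~K) only ~K is left, so K = False.
In (~E | H | ~N) only H is left, so H = True.
All clauses satisfied.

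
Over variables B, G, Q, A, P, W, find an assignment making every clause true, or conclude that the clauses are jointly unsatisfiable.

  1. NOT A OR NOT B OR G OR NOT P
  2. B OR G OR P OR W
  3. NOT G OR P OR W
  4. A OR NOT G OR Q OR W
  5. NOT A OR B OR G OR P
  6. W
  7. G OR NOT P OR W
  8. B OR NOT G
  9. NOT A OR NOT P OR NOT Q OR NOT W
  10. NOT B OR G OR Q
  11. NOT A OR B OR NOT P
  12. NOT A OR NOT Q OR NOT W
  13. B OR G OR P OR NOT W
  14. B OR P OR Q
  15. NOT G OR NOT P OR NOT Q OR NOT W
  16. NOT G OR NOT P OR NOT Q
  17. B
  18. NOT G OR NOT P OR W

Unit clause (W) forces W = True.
Unit clause (B) forces B = True.
Set G = True.
Set Q = True.
  then (NOT A OR NOT Q OR NOT W) forces A = False.
  then (NOT G OR NOT P OR NOT Q OR NOT W) forces P = False.
All clauses satisfied.

B = True, G = True, Q = True, A = False, P = False, W = True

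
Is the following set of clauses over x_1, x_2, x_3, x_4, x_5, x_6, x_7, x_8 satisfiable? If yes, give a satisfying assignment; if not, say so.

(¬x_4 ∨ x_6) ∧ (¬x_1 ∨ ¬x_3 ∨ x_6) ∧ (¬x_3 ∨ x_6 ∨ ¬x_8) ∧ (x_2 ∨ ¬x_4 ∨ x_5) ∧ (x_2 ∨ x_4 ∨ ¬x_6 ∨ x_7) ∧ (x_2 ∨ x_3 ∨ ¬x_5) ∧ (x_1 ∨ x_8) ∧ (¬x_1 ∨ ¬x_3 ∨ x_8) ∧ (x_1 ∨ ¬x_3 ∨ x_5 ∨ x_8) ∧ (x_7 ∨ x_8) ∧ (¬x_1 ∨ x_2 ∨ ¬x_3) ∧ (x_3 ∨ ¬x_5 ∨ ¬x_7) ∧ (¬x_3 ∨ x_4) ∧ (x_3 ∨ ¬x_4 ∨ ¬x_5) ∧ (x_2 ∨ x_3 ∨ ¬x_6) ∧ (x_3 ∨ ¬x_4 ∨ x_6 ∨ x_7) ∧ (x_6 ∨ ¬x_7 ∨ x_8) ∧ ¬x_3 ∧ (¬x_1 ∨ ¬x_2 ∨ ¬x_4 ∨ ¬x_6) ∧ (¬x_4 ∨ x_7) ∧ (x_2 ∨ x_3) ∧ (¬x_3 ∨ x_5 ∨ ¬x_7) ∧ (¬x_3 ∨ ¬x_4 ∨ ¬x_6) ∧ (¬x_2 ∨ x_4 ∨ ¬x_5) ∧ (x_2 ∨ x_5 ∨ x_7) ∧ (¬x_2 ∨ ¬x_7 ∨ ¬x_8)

Unit clause (¬x_3) forces x_3 = False.
In (x_2 ∨ x_3) only x_2 is left, so x_2 = True.
Set x_1 = True.
Set x_4 = False.
  then (¬x_2 ∨ x_4 ∨ ¬x_5) forces x_5 = False.
Set x_6 = True.
Set x_7 = False.
  then (x_7 ∨ x_8) forces x_8 = True.
All clauses satisfied.

x_1: True, x_2: True, x_3: False, x_4: False, x_5: False, x_6: True, x_7: False, x_8: True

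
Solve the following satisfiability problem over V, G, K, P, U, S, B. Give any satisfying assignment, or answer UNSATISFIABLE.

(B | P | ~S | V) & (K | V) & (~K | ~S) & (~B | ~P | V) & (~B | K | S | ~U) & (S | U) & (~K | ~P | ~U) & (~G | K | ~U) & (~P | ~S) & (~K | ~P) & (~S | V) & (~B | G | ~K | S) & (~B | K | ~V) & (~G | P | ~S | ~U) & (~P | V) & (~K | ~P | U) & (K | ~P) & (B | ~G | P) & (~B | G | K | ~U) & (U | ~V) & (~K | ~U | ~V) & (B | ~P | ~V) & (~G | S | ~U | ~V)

Set V = True.
  then (U | ~V) forces U = True.
  then (~K | ~U | ~V) forces K = False.
  then (~G | K | ~U) forces G = False.
  then (~B | K | ~V) forces B = False.
  then (K | ~P) forces P = False.
Set S = False.
All clauses satisfied.

V: True, G: False, K: False, P: False, U: True, S: False, B: False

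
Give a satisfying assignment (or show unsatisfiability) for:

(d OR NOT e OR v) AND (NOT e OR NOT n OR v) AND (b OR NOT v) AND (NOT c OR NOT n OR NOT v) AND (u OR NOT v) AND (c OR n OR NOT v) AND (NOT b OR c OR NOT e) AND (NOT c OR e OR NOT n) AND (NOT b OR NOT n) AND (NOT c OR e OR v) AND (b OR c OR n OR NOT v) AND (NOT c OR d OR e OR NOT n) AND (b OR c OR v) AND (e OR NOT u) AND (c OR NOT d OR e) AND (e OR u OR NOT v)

e: True; n: False; c: True; d: True; b: True; u: True; v: True

Set e = True.
Try n = True:
  (NOT e OR NOT n OR v) forces v = True.
  (b OR NOT v) forces b = True.
  clause (NOT b OR NOT n) is falsified — backtrack.
So n = False.
Set c = True.
Set d = True.
Set b = True.
Set u = True.
Set v = True.
All clauses satisfied.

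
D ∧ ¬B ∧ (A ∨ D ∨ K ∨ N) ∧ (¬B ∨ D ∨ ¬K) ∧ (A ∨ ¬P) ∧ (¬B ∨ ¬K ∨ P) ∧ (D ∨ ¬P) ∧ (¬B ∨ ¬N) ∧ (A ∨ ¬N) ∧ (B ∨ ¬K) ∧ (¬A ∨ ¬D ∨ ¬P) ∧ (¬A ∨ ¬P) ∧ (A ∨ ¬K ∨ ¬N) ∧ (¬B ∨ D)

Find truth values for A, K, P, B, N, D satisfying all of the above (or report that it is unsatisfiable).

A: False, K: False, P: False, B: False, N: False, D: True

Unit clause (D) forces D = True.
Unit clause (¬B) forces B = False.
In (B ∨ ¬K) only ¬K is left, so K = False.
Set A = False.
  then (A ∨ ¬P) forces P = False.
  then (A ∨ ¬N) forces N = False.
All clauses satisfied.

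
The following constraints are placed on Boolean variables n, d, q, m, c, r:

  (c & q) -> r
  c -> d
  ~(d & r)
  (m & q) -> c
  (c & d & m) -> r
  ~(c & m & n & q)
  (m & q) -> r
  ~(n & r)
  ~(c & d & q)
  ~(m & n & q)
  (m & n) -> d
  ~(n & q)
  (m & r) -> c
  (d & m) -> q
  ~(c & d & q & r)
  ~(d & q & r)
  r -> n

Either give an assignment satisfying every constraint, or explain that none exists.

n = False; d = False; q = False; m = True; c = False; r = False

Set n = False.
  then (n | ~r) forces r = False.
Set d = False.
  then (~c | d) forces c = False.
Set q = False.
Set m = True.
All clauses satisfied.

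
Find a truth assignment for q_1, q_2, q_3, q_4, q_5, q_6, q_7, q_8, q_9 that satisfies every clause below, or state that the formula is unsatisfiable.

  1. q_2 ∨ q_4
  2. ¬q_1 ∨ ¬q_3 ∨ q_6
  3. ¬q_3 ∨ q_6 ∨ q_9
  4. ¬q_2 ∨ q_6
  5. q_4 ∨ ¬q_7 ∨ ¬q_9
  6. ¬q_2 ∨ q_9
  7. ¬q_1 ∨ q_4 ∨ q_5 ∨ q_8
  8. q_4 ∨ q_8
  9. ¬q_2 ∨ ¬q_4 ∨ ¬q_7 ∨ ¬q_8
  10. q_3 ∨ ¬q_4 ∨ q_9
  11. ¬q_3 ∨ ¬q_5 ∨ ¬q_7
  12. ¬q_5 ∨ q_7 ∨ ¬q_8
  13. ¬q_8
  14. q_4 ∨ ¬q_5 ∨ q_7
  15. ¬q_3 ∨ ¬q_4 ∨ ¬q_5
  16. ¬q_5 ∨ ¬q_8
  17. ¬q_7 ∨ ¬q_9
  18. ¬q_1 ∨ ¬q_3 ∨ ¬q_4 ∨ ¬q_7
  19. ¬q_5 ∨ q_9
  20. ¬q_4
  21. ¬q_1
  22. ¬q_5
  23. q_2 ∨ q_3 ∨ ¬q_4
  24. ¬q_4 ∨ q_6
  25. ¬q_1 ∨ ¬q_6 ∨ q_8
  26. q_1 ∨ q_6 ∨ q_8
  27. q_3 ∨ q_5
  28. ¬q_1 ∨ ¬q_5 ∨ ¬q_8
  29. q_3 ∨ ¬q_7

Case q_8 = True:
  Clause (¬q_8) is falsified — contradiction.
Case q_8 = False:
  (q_4 ∨ q_8) forces q_4 = True.
  Clause (¬q_4) is falsified — contradiction.
Both cases fail, so the formula is unsatisfiable.

UNSATISFIABLE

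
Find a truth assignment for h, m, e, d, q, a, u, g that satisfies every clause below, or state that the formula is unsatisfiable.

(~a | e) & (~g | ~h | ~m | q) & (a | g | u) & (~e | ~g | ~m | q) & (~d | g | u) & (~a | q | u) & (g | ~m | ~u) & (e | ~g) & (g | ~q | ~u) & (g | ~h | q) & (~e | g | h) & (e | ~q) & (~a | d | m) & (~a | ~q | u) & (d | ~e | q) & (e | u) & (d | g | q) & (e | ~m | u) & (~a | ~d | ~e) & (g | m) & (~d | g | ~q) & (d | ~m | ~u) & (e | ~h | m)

Set h = False.
Set m = False.
  then (g | m) forces g = True.
  then (e | ~g) forces e = True.
Set d = False.
  then (~a | d | m) forces a = False.
  then (d | ~e | q) forces q = True.
Set u = True.
All clauses satisfied.

h=F, m=F, e=T, d=F, q=T, a=F, u=T, g=T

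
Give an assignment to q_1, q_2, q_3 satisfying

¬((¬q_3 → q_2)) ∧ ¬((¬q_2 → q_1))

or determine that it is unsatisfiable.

q_1 = False, q_2 = False, q_3 = False

  ¬((¬q_3 → q_2)) = True
    ¬q_3 → q_2 = False
      ¬q_3 = True
  ¬((¬q_2 → q_1)) = True
    ¬q_2 → q_1 = False
      ¬q_2 = True
Both conjuncts True, so the formula holds.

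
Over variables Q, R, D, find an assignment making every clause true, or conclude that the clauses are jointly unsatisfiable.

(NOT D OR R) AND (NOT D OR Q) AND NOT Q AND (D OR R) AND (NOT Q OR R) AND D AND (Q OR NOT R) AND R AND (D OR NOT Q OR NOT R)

Case Q = True:
  Clause (NOT Q) is falsified — contradiction.
Case Q = False:
  (NOT D OR Q) forces D = False.
  Clause (D) is falsified — contradiction.
Both cases fail, so the formula is unsatisfiable.

No satisfying assignment exists.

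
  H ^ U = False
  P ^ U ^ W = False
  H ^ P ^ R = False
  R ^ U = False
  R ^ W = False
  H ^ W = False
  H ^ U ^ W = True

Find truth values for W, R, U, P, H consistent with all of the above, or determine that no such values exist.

W = True, R = True, U = True, P = False, H = True

H ^ U = T ^ T = False ✓
P ^ U ^ W = F ^ T ^ T = False ✓
H ^ P ^ R = T ^ F ^ T = False ✓
R ^ U = T ^ T = False ✓
R ^ W = T ^ T = False ✓
H ^ W = T ^ T = False ✓
H ^ U ^ W = T ^ T ^ T = True ✓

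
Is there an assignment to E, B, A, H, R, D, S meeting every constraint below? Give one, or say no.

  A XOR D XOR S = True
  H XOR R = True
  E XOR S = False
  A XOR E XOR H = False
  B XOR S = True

E: True, B: False, A: True, H: False, R: True, D: True, S: True

A XOR D XOR S = T XOR T XOR T = True ✓
H XOR R = F XOR T = True ✓
E XOR S = T XOR T = False ✓
A XOR E XOR H = T XOR T XOR F = False ✓
B XOR S = F XOR T = True ✓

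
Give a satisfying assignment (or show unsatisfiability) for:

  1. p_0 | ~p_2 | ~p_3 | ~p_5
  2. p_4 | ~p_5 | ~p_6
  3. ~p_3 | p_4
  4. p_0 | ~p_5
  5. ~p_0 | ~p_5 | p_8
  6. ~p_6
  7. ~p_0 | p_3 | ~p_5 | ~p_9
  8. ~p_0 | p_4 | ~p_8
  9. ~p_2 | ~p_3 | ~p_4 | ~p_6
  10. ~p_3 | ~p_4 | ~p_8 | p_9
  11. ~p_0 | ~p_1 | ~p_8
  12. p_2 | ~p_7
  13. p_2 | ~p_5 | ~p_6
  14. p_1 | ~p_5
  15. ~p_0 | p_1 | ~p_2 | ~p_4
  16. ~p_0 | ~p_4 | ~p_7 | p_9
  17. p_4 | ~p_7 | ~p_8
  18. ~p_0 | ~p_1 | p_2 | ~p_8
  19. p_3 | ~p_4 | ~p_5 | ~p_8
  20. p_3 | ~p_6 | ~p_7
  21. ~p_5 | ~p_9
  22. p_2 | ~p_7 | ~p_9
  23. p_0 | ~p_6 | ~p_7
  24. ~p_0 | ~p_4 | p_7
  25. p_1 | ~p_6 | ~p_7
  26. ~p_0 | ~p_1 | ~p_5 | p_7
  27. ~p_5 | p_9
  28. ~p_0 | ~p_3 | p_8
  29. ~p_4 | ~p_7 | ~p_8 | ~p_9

p_0 = False; p_1 = False; p_2 = False; p_3 = False; p_4 = False; p_5 = False; p_6 = False; p_7 = False; p_8 = False; p_9 = False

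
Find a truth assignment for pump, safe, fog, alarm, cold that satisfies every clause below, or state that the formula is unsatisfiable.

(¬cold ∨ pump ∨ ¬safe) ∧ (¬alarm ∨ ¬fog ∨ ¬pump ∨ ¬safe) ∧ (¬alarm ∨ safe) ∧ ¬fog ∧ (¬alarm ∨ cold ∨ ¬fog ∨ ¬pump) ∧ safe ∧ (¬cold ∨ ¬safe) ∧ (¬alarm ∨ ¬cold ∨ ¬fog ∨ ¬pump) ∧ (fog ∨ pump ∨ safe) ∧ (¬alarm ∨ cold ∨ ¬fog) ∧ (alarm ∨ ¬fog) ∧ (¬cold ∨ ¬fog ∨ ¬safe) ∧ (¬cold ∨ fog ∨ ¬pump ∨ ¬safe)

Unit clause (¬fog) forces fog = False.
Unit clause (safe) forces safe = True.
In (¬cold ∨ ¬safe) only ¬cold is left, so cold = False.
Set pump = False.
Set alarm = False.
All clauses satisfied.

pump: False, safe: True, fog: False, alarm: False, cold: False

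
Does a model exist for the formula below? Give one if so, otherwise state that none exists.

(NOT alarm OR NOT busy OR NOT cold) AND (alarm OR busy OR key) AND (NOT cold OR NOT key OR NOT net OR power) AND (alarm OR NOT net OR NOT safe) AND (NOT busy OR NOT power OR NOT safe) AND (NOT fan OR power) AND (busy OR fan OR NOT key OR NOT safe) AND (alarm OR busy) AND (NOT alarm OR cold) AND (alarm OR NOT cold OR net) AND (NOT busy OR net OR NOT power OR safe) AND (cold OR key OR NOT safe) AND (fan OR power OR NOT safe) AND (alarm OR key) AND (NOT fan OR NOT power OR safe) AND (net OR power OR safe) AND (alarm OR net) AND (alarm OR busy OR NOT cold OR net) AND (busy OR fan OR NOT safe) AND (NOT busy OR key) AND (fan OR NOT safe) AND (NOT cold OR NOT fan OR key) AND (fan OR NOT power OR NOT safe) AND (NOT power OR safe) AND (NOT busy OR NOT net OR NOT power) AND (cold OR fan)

Set net = True.
Set key = True.
Try safe = False:
  (NOT power OR safe) forces power = False.
  (NOT cold OR NOT key OR NOT net OR power) forces cold = False.
  (NOT fan OR power) forces fan = False.
  clause (cold OR fan) is falsified — backtrack.
So safe = True.
  then (alarm OR NOT net OR NOT safe) forces alarm = True.
  then (NOT alarm OR cold) forces cold = True.
  then (fan OR NOT safe) forces fan = True.
  then (NOT alarm OR NOT busy OR NOT cold) forces busy = False.
  then (NOT cold OR NOT key OR NOT net OR power) forces power = True.
All clauses satisfied.

net = True, key = True, safe = True, cold = True, fan = True, busy = False, power = True, alarm = True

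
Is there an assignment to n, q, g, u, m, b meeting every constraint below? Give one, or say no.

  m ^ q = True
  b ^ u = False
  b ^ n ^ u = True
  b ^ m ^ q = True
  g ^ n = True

n = True; q = False; g = False; u = False; m = True; b = False

m ^ q = T ^ F = True ✓
b ^ u = F ^ F = False ✓
b ^ n ^ u = F ^ T ^ F = True ✓
b ^ m ^ q = F ^ T ^ F = True ✓
g ^ n = F ^ T = True ✓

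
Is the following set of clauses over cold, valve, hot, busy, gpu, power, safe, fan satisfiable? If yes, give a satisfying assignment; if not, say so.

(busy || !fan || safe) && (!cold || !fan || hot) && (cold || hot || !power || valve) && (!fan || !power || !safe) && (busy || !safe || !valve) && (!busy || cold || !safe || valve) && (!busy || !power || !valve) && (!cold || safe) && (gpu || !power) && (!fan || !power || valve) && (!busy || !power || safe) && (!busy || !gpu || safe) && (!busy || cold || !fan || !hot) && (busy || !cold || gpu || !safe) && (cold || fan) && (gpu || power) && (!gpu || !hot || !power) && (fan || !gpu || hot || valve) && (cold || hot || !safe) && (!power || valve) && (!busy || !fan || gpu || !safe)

cold=T; valve=T; hot=T; busy=T; gpu=T; power=F; safe=T; fan=F

Set cold = True.
  then (!cold || safe) forces safe = True.
Set valve = True.
  then (busy || !safe || !valve) forces busy = True.
  then (!busy || !power || !valve) forces power = False.
  then (gpu || power) forces gpu = True.
Set hot = True.
Set fan = False.
All clauses satisfied.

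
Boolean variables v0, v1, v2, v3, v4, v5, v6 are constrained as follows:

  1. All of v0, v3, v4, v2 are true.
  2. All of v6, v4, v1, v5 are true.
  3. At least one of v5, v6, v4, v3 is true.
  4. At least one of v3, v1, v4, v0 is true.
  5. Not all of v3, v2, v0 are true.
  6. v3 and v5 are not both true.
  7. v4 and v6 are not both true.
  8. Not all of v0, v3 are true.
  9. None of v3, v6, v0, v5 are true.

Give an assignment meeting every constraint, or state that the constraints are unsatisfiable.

UNSATISFIABLE

Case v0 = True:
  Constraint (9) is violated (v0=T) — contradiction.
Case v0 = False:
  Constraint (1) is violated (v0=F) — contradiction.
Both cases fail — unsatisfiable.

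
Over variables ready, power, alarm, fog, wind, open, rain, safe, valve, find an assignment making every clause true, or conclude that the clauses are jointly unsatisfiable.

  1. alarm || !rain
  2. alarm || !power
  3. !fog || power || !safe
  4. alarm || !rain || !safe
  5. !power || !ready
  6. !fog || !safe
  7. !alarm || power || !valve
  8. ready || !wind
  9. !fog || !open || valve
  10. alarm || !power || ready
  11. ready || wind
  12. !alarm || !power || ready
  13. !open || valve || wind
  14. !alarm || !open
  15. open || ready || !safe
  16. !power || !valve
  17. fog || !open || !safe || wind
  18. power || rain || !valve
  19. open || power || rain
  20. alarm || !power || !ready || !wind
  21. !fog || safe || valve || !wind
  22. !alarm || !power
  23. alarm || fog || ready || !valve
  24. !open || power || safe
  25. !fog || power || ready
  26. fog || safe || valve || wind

ready: True; power: False; alarm: True; fog: False; wind: True; open: False; rain: True; safe: False; valve: False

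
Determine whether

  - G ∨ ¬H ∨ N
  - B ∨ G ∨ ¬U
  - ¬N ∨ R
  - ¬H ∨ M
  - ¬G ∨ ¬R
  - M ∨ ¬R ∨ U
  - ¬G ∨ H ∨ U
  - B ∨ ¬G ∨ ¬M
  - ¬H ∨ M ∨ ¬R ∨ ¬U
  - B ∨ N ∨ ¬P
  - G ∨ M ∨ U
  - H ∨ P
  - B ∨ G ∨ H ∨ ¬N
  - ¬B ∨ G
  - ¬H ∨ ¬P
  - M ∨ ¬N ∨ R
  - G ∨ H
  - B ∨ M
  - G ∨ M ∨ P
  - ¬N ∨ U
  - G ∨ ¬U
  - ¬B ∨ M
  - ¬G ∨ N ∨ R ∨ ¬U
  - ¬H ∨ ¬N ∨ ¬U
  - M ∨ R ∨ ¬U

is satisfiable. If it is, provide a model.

Set P = False.
  then (H ∨ P) forces H = True.
  then (¬H ∨ M) forces M = True.
Try R = True:
  (¬G ∨ ¬R) forces G = False.
  (G ∨ ¬H ∨ N) forces N = True.
  (¬B ∨ G) forces B = False.
  (B ∨ G ∨ ¬U) forces U = False.
  clause (¬N ∨ U) is falsified — backtrack.
So R = False.
  then (¬N ∨ R) forces N = False.
  then (G ∨ ¬H ∨ N) forces G = True.
  then (B ∨ ¬G ∨ ¬M) forces B = True.
  then (¬G ∨ N ∨ R ∨ ¬U) forces U = False.
All clauses satisfied.

P = False, M = True, R = False, U = False, H = True, B = True, N = False, G = True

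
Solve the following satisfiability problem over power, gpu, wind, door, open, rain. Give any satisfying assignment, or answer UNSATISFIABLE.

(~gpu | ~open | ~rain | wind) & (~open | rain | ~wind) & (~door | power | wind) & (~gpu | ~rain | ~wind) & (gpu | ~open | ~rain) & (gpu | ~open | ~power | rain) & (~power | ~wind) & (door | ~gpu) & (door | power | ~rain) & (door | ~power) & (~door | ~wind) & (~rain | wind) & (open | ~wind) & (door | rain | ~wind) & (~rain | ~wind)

power: False, gpu: False, wind: False, door: False, open: False, rain: False

Set power = False.
Set gpu = False.
Set wind = False.
  then (~door | power | wind) forces door = False.
  then (door | power | ~rain) forces rain = False.
Set open = False.
All clauses satisfied.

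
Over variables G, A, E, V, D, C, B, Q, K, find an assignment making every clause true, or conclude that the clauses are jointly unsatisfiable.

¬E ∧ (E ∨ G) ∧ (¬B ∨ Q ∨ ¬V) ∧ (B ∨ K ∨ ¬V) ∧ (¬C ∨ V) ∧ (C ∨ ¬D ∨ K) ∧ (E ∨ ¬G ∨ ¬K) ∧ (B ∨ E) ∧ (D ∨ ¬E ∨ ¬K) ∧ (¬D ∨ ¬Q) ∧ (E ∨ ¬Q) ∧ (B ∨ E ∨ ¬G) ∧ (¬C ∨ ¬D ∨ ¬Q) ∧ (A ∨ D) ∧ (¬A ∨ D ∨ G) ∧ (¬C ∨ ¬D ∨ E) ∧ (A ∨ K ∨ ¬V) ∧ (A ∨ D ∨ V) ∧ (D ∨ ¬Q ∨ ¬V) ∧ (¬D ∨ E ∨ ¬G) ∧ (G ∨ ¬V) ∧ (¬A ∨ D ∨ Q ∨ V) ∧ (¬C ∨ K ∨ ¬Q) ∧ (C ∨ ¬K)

Unsatisfiable

Case E = True:
  Clause (¬E) is falsified — contradiction.
Case E = False:
  (E ∨ G) forces G = True.
  (E ∨ ¬G ∨ ¬K) forces K = False.
  (B ∨ E) forces B = True.
  (E ∨ ¬Q) forces Q = False.
  (¬B ∨ Q ∨ ¬V) forces V = False.
  (¬C ∨ V) forces C = False.
  (C ∨ ¬D ∨ K) forces D = False.
  (A ∨ D) forces A = True.
  Clause (¬A ∨ D ∨ Q ∨ V) is falsified — contradiction.
Both cases fail, so the formula is unsatisfiable.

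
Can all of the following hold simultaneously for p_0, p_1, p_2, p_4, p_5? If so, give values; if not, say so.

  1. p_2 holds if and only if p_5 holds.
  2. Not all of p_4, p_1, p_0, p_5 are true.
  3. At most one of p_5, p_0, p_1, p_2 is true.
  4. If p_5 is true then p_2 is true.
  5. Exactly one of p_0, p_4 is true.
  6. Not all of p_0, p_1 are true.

p_0 = False; p_1 = True; p_2 = False; p_4 = True; p_5 = False

  (1) p_2=F, p_5=F — same ✓
  (2) {p_4, p_1, p_0, p_5}: 2/4 true — not all ✓
  (3) {p_5, p_0, p_1, p_2}: 1 true — at most one ✓
  (4) p_5=F ⇒ p_2: vacuous ✓
  (5) {p_0, p_4}: 1 true — exactly one ✓
  (6) {p_0, p_1}: 1/2 true — not all ✓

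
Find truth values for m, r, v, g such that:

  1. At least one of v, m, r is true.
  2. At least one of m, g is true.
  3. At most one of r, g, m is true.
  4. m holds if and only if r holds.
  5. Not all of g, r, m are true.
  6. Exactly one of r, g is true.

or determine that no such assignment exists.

m = False, r = False, v = True, g = True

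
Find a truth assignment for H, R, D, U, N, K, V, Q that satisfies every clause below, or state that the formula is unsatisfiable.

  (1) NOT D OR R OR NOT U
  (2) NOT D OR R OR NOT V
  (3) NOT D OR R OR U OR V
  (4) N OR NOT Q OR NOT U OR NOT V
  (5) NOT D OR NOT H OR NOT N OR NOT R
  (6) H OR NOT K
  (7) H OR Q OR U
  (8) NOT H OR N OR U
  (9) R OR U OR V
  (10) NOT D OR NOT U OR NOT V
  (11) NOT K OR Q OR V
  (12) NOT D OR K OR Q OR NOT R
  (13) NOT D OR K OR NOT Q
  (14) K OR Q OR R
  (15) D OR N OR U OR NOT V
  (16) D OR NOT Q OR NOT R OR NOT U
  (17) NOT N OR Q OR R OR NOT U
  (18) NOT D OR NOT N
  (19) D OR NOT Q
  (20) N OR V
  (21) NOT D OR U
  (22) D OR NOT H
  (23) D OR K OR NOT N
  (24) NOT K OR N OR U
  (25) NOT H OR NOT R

H: False, R: True, D: False, U: True, N: False, K: False, V: True, Q: False

Set H = False.
  then (H OR NOT K) forces K = False.
Try R = False:
  (K OR Q OR R) forces Q = True.
  (NOT D OR K OR NOT Q) forces D = False.
  clause (D OR NOT Q) is falsified — backtrack.
So R = True.
Set D = False.
  then (D OR NOT Q) forces Q = False.
  then (D OR K OR NOT N) forces N = False.
  then (H OR Q OR U) forces U = True.
  then (N OR V) forces V = True.
All clauses satisfied.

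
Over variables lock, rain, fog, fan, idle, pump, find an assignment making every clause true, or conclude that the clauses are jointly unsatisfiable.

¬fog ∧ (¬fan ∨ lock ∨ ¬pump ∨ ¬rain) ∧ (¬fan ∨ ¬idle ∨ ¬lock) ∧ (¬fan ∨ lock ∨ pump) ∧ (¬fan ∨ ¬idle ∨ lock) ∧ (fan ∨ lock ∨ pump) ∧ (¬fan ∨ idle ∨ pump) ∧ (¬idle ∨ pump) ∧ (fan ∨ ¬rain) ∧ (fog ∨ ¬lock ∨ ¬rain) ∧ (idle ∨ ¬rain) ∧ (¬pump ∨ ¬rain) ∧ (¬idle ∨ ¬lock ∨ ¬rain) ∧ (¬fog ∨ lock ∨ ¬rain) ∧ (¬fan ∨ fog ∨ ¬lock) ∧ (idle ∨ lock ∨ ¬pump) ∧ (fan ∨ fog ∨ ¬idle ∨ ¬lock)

lock=F, rain=F, fog=F, fan=F, idle=T, pump=T

Unit clause (¬fog) forces fog = False.
Set lock = False.
Set rain = False.
Set fan = False.
  then (fan ∨ lock ∨ pump) forces pump = True.
  then (idle ∨ lock ∨ ¬pump) forces idle = True.
All clauses satisfied.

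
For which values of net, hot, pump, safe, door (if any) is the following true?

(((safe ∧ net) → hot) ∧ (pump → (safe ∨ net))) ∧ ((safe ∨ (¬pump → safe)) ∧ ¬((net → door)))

net = True, hot = True, pump = False, safe = True, door = False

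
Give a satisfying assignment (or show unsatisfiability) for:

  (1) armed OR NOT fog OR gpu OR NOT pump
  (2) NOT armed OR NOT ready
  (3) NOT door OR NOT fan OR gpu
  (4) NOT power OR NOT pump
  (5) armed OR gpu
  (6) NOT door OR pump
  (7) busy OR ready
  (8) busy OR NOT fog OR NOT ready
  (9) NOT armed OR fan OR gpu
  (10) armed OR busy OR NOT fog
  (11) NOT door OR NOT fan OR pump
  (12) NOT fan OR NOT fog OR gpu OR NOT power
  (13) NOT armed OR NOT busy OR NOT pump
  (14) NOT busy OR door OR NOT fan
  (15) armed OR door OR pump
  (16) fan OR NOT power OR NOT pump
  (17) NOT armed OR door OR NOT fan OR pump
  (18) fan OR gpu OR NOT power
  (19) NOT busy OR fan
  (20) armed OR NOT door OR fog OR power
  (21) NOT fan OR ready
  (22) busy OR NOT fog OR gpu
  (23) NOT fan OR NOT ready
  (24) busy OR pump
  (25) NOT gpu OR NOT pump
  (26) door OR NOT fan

Case fan = True:
  (NOT fan OR ready) forces ready = True.
  Clause (NOT fan OR NOT ready) is falsified — contradiction.
Case fan = False:
  (NOT busy OR fan) forces busy = False.
  (busy OR ready) forces ready = True.
  (NOT armed OR NOT ready) forces armed = False.
  (armed OR gpu) forces gpu = True.
  (busy OR NOT fog OR NOT ready) forces fog = False.
  (busy OR pump) forces pump = True.
  Clause (NOT gpu OR NOT pump) is falsified — contradiction.
Both cases fail, so the formula is unsatisfiable.

Unsatisfiable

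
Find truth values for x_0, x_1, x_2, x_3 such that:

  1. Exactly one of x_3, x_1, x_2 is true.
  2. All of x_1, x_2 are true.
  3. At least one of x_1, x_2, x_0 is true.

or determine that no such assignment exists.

Unsatisfiable

Case x_1 = True:
  (1) with x_1=T forces x_3 = False.
  (1) with x_1=T forces x_2 = False.
  Constraint (2) is violated (x_2=F) — contradiction.
Case x_1 = False:
  Constraint (2) is violated (x_1=F) — contradiction.
Both cases fail — unsatisfiable.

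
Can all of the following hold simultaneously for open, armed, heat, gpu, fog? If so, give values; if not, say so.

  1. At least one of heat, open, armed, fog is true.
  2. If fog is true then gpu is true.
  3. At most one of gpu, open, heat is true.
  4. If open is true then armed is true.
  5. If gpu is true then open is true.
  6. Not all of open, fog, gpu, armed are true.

open: False, armed: True, heat: False, gpu: False, fog: False

  (1) {heat, open, armed, fog}: 1 true — at least one ✓
  (2) fog=F ⇒ gpu: vacuous ✓
  (3) {gpu, open, heat}: 0 true — at most one ✓
  (4) open=F ⇒ armed: vacuous ✓
  (5) gpu=F ⇒ open: vacuous ✓
  (6) {open, fog, gpu, armed}: 1/4 true — not all ✓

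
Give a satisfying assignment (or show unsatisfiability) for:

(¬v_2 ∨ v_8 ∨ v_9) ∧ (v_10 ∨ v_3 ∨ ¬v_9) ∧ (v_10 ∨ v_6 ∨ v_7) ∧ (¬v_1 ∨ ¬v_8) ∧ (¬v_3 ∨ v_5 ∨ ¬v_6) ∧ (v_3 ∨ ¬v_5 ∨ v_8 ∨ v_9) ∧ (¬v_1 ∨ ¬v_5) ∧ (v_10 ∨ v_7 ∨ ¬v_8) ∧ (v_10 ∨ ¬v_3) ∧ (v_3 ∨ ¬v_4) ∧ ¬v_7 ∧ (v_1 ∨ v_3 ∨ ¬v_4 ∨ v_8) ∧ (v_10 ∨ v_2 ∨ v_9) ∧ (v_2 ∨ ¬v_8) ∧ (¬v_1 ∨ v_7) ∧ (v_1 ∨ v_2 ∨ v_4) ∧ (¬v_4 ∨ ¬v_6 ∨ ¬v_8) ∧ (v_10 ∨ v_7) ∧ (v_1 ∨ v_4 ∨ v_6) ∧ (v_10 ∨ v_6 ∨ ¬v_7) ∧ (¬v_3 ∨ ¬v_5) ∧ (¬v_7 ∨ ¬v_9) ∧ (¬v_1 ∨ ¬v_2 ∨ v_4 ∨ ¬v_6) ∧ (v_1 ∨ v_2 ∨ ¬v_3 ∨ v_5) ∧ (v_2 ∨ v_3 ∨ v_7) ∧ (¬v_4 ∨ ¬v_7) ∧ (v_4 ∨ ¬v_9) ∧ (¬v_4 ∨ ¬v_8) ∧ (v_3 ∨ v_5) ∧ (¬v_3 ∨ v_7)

v_1: False; v_2: True; v_3: False; v_4: False; v_5: True; v_6: True; v_7: False; v_8: True; v_9: False; v_10: True

Unit clause (¬v_7) forces v_7 = False.
In (¬v_1 ∨ v_7) only ¬v_1 is left, so v_1 = False.
In (v_10 ∨ v_7) only v_10 is left, so v_10 = True.
In (¬v_3 ∨ v_7) only ¬v_3 is left, so v_3 = False.
In (v_3 ∨ ¬v_4) only ¬v_4 is left, so v_4 = False.
In (v_1 ∨ v_2 ∨ v_4) only v_2 is left, so v_2 = True.
In (v_1 ∨ v_4 ∨ v_6) only v_6 is left, so v_6 = True.
In (v_4 ∨ ¬v_9) only ¬v_9 is left, so v_9 = False.
In (v_3 ∨ v_5) only v_5 is left, so v_5 = True.
In (¬v_2 ∨ v_8 ∨ v_9) only v_8 is left, so v_8 = True.
All clauses satisfied.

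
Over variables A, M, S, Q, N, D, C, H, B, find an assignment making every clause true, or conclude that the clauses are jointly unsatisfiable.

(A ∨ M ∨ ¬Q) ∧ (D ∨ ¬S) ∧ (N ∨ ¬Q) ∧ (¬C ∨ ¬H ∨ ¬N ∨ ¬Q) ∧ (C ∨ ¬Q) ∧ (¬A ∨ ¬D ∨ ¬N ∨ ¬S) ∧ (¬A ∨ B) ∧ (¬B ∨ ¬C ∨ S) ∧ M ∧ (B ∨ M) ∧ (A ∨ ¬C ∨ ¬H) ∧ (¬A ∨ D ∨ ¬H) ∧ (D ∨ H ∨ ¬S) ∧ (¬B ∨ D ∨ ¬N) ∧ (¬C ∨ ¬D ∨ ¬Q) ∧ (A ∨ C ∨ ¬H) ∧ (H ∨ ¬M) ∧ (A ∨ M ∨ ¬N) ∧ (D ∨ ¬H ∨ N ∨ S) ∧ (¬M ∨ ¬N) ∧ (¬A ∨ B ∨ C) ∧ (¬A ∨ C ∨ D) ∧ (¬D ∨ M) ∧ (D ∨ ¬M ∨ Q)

Unit clause (M) forces M = True.
In (H ∨ ¬M) only H is left, so H = True.
In (¬M ∨ ¬N) only ¬N is left, so N = False.
In (N ∨ ¬Q) only ¬Q is left, so Q = False.
In (D ∨ ¬M ∨ Q) only D is left, so D = True.
Try A = False:
  (A ∨ ¬C ∨ ¬H) forces C = False.
  clause (A ∨ C ∨ ¬H) is falsified — backtrack.
So A = True.
  then (¬A ∨ B) forces B = True.
Set S = False.
  then (¬B ∨ ¬C ∨ S) forces C = False.
All clauses satisfied.

A = True, M = True, S = False, Q = False, N = False, D = True, C = False, H = True, B = True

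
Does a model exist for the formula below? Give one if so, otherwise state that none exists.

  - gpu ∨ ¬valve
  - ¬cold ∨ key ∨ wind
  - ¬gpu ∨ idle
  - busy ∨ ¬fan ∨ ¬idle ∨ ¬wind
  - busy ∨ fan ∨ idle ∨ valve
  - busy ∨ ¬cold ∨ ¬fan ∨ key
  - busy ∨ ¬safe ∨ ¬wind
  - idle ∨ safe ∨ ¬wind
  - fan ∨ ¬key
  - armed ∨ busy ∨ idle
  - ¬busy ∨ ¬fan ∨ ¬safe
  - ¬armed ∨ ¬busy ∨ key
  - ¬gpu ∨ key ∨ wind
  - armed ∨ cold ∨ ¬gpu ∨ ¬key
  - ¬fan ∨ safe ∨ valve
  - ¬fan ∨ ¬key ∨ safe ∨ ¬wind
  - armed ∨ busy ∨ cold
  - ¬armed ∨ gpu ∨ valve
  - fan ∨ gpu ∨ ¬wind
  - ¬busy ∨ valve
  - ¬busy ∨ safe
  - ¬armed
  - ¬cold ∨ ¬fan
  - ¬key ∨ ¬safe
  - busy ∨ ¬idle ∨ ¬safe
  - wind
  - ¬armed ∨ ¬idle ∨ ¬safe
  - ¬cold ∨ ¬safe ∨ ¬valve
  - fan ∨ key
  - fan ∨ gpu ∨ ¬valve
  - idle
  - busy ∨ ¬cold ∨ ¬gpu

The formula is unsatisfiable.

Case fan = True:
  (¬armed) forces armed = False.
  (¬cold ∨ ¬fan) forces cold = False.
  (armed ∨ busy ∨ cold) forces busy = True.
  (¬busy ∨ ¬fan ∨ ¬safe) forces safe = False.
  Clause (¬busy ∨ safe) is falsified — contradiction.
Case fan = False:
  (fan ∨ ¬key) forces key = False.
  Clause (fan ∨ key) is falsified — contradiction.
Both cases fail, so the formula is unsatisfiable.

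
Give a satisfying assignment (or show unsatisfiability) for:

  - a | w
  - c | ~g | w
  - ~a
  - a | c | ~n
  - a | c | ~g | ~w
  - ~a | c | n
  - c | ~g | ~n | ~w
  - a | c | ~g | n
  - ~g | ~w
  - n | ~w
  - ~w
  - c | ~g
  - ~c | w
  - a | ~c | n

UNSATISFIABLE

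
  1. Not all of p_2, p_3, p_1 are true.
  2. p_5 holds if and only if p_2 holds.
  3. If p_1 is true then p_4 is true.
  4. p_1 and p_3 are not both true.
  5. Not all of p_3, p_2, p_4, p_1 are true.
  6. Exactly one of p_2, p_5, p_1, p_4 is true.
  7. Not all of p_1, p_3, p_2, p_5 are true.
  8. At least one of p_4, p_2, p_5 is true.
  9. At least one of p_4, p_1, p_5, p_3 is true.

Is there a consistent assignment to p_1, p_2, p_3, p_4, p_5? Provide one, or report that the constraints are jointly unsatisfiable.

p_1 = False, p_2 = False, p_3 = True, p_4 = True, p_5 = False

  (1) {p_2, p_3, p_1}: 1/3 true — not all ✓
  (2) p_5=F, p_2=F — same ✓
  (3) p_1=F ⇒ p_4: vacuous ✓
  (4) p_1=F, p_3=T — not both ✓
  (5) {p_3, p_2, p_4, p_1}: 2/4 true — not all ✓
  (6) {p_2, p_5, p_1, p_4}: 1 true — exactly one ✓
  (7) {p_1, p_3, p_2, p_5}: 1/4 true — not all ✓
  (8) {p_4, p_2, p_5}: 1 true — at least one ✓
  (9) {p_4, p_1, p_5, p_3}: 2 true — at least one ✓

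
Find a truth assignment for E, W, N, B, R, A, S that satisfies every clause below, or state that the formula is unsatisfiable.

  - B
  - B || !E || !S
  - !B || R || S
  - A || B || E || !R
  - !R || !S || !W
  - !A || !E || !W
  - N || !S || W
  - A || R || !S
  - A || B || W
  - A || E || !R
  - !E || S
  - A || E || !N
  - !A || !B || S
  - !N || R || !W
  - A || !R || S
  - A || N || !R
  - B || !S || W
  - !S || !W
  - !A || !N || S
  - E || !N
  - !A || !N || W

E=T, W=F, N=T, B=T, R=T, A=F, S=T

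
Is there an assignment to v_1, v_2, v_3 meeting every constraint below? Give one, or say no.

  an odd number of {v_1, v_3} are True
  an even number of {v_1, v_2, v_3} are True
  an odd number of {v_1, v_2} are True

v_1 = False; v_2 = True; v_3 = True

{v_1, v_3}: 1 true → odd ✓
{v_1, v_2, v_3}: 2 true → even ✓
{v_1, v_2}: 1 true → odd ✓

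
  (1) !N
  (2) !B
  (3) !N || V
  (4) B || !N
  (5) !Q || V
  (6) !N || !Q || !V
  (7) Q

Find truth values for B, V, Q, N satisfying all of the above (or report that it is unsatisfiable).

B = False; V = True; Q = True; N = False

Unit clause (!N) forces N = False.
Unit clause (!B) forces B = False.
Unit clause (Q) forces Q = True.
In (!Q || V) only V is left, so V = True.
Check each clause:
  (!N): !N holds.
  (!B): !B holds.
  (!N || V): !N holds.
  (B || !N): !N holds.
  (!Q || V): V holds.
  (!N || !Q || !V): !N holds.
  (Q): Q holds.
All clauses satisfied.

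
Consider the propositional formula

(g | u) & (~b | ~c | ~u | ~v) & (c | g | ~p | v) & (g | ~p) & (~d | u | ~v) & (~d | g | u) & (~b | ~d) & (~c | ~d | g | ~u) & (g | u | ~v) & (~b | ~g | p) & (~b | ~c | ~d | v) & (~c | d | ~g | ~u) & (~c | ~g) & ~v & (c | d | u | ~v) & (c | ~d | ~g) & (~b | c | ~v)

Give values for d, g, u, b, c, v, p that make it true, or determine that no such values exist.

Unit clause (~v) forces v = False.
Set d = False.
Set g = True.
  then (~c | ~g) forces c = False.
Set u = True.
Set b = True.
  then (~b | ~g | p) forces p = True.
All clauses satisfied.

d = False, g = True, u = True, b = True, c = False, v = False, p = True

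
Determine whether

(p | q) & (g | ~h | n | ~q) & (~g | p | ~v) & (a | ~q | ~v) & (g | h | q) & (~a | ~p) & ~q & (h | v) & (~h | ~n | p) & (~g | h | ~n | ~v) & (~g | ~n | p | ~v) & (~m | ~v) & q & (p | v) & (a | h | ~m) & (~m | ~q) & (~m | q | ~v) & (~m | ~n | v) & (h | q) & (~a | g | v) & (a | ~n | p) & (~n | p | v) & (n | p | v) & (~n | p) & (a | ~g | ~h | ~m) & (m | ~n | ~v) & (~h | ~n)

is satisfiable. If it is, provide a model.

Case q = True:
  Clause (~q) is falsified — contradiction.
Case q = False:
  Clause (q) is falsified — contradiction.
Both cases fail, so the formula is unsatisfiable.

Unsatisfiable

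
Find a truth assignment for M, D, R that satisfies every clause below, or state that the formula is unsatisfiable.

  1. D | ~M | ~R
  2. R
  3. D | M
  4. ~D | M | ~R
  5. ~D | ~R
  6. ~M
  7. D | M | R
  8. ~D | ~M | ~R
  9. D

Unsatisfiable

Case D = True:
  (R) forces R = True.
  Clause (~D | ~R) is falsified — contradiction.
Case D = False:
  Clause (D) is falsified — contradiction.
Both cases fail, so the formula is unsatisfiable.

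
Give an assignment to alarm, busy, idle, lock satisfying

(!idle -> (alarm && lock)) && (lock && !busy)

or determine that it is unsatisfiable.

alarm = False, busy = False, idle = True, lock = True

  !idle -> (alarm && lock) = True
    !idle = False
    alarm && lock = False
  lock && !busy = True
    !busy = True
Both conjuncts True, so the formula holds.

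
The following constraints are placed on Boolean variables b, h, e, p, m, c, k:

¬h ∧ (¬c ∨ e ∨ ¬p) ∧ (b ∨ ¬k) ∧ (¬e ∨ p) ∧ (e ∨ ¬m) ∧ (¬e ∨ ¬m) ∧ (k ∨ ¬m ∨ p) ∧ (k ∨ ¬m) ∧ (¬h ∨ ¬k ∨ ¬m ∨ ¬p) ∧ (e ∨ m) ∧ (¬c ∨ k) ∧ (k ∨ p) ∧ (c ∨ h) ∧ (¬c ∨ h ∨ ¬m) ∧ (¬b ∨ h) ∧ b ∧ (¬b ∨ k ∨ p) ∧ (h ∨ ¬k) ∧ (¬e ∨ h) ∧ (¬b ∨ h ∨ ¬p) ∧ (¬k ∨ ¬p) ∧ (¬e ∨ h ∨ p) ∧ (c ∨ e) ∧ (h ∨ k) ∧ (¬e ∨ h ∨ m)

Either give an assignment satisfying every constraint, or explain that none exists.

No satisfying assignment exists.

Case b = True:
  (¬h) forces h = False.
  Clause (¬b ∨ h) is falsified — contradiction.
Case b = False:
  Clause (b) is falsified — contradiction.
Both cases fail, so the formula is unsatisfiable.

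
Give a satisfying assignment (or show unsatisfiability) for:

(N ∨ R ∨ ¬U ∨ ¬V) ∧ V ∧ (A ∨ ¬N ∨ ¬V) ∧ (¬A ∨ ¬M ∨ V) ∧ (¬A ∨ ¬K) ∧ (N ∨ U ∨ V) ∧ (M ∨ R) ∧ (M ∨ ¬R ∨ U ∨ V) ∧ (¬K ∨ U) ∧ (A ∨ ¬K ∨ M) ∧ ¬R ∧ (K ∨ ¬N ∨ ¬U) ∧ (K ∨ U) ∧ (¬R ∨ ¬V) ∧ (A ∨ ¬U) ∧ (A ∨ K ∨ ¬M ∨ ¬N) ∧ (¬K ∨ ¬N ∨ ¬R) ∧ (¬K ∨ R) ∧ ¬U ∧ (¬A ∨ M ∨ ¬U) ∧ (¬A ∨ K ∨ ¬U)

Unsatisfiable — no assignment works.

Case U = True:
  Clause (¬U) is falsified — contradiction.
Case U = False:
  (V) forces V = True.
  (¬K ∨ U) forces K = False.
  Clause (K ∨ U) is falsified — contradiction.
Both cases fail, so the formula is unsatisfiable.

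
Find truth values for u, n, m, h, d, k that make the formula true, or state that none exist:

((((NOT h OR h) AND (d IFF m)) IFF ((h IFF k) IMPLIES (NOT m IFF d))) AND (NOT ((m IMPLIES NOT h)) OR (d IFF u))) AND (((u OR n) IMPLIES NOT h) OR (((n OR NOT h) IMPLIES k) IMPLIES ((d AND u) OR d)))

u=F, n=F, m=F, h=T, d=F, k=F

  (((NOT h OR h) AND (d IFF m)) IFF ((h IFF k) IMPLIES (NOT m IFF d))) AND (NOT ((m IMPLIES NOT h)) OR (d IFF u)) = True
    ((NOT h OR h) AND (d IFF m)) IFF ((h IFF k) IMPLIES (NOT m IFF d)) = True
      (NOT h OR h) AND (d IFF m) = True
        NOT h OR h = True
          NOT h = False
        d IFF m = True
      (h IFF k) IMPLIES (NOT m IFF d) = True
        h IFF k = False
        NOT m IFF d = False
          NOT m = True
    NOT ((m IMPLIES NOT h)) OR (d IFF u) = True
      NOT ((m IMPLIES NOT h)) = False
        m IMPLIES NOT h = True
          NOT h = False
      d IFF u = True
  ((u OR n) IMPLIES NOT h) OR (((n OR NOT h) IMPLIES k) IMPLIES ((d AND u) OR d)) = True
    (u OR n) IMPLIES NOT h = True
      u OR n = False
      NOT h = False
    ((n OR NOT h) IMPLIES k) IMPLIES ((d AND u) OR d) = False
      (n OR NOT h) IMPLIES k = True
        n OR NOT h = False
          NOT h = False
      (d AND u) OR d = False
        d AND u = False
Both conjuncts True, so the formula holds.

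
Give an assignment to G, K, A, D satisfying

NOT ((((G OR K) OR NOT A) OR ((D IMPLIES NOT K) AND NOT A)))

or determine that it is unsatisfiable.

G: False, K: False, A: True, D: False

  NOT ((((G OR K) OR NOT A) OR ((D IMPLIES NOT K) AND NOT A))) = True
    ((G OR K) OR NOT A) OR ((D IMPLIES NOT K) AND NOT A) = False
      (G OR K) OR NOT A = False
        G OR K = False
        NOT A = False
      (D IMPLIES NOT K) AND NOT A = False
        D IMPLIES NOT K = True
          NOT K = True
        NOT A = False
The formula evaluates to True.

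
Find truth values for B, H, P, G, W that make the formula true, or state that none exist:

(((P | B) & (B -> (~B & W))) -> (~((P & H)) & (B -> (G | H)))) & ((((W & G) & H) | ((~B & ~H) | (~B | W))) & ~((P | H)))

B = False; H = False; P = False; G = True; W = False

  ((P | B) & (B -> (~B & W))) -> (~((P & H)) & (B -> (G | H))) = True
    (P | B) & (B -> (~B & W)) = False
      P | B = False
      B -> (~B & W) = True
        ~B & W = False
          ~B = True
    ~((P & H)) & (B -> (G | H)) = True
      ~((P & H)) = True
        P & H = False
      B -> (G | H) = True
        G | H = True
  (((W & G) & H) | ((~B & ~H) | (~B | W))) & ~((P | H)) = True
    ((W & G) & H) | ((~B & ~H) | (~B | W)) = True
      (W & G) & H = False
        W & G = False
      (~B & ~H) | (~B | W) = True
        ~B & ~H = True
          ~B = True
          ~H = True
        ~B | W = True
          ~B = True
    ~((P | H)) = True
      P | H = False
Both conjuncts True, so the formula holds.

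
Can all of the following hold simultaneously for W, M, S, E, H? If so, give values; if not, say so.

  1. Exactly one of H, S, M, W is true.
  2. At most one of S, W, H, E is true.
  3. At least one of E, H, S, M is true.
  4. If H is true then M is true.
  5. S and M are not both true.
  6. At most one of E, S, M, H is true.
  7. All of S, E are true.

Unsatisfiable — no assignment works.

Case E = True:
  (2) with E=T forces S = False.
  Constraint (7) is violated (S=F) — contradiction.
Case E = False:
  Constraint (7) is violated (E=F) — contradiction.
Both cases fail — unsatisfiable.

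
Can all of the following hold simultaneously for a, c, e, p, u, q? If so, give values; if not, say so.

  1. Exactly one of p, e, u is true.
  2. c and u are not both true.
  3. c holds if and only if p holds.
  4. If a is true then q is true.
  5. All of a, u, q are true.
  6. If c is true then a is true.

a=T; c=F; e=F; p=F; u=T; q=T

  (1) {p, e, u}: 1 true — exactly one ✓
  (2) c=F, u=T — not both ✓
  (3) c=F, p=F — same ✓
  (4) a=T ⇒ q: T ✓
  (5) {a, u, q}: all 3 true ✓
  (6) c=F ⇒ a: vacuous ✓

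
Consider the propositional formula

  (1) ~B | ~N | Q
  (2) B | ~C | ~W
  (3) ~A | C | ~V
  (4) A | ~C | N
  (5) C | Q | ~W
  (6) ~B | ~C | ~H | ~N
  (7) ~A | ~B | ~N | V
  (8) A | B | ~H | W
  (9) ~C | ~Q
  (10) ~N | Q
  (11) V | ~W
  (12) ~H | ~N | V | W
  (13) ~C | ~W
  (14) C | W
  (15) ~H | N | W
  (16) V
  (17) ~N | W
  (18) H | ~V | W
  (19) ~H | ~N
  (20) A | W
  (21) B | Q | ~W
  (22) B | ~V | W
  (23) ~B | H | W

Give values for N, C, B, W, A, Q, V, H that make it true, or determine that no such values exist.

Unit clause (V) forces V = True.
Set N = False.
Try C = True:
  (A | ~C | N) forces A = True.
  (~C | ~Q) forces Q = False.
  (~C | ~W) forces W = False.
  (~H | N | W) forces H = False.
  clause (H | ~V | W) is falsified — backtrack.
So C = False.
  then (~A | C | ~V) forces A = False.
  then (C | W) forces W = True.
  then (C | Q | ~W) forces Q = True.
Set B = False.
Set H = False.
All clauses satisfied.

N=F; C=F; B=F; W=T; A=F; Q=T; V=T; H=F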